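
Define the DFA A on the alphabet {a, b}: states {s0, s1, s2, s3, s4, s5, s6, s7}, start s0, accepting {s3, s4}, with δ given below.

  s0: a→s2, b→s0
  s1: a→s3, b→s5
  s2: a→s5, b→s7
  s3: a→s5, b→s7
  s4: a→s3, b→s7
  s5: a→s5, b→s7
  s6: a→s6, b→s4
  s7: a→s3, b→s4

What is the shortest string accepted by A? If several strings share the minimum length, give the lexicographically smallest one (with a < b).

A breadth-first search from s0 reaches an accepting state first via the path s0 → s2 → s7 → s3 on input aba.
No string of length < 3 is accepted (BFS exhausts all shorter strings without reaching an accepting state), and aba is the lexicographically least accepting string of length 3.

aba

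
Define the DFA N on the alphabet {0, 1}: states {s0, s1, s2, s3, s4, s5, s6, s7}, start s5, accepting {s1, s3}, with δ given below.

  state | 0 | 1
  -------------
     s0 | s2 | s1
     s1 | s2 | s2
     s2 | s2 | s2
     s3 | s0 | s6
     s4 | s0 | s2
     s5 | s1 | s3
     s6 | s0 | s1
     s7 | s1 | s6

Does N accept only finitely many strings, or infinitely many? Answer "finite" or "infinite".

finite

The useful states (reachable from s5 and able to reach an accepting state) are {s0, s1, s3, s5, s6}.
Restricted to these states the transition graph has no cycle, so every accepting path has bounded length and L is finite.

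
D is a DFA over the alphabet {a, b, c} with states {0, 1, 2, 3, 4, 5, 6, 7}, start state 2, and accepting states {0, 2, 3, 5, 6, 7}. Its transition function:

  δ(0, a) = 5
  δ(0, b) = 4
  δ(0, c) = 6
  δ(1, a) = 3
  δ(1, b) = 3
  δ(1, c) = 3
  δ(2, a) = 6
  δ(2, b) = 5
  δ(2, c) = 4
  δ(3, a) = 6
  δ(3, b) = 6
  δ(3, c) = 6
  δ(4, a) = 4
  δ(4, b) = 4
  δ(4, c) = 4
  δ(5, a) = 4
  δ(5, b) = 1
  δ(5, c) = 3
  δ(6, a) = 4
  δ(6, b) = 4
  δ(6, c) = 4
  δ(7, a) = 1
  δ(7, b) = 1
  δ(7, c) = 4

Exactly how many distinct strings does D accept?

The useful subgraph on states {1, 2, 3, 5, 6} is acyclic, so L(D) is finite; the longest accepting path visits 5 useful states, giving maximum string length 4.
Counting accepting paths from 2 by length: 1 of length 0, 2 of length 1, 1 of length 2, 6 of length 3, 9 of length 4. Total 19.

19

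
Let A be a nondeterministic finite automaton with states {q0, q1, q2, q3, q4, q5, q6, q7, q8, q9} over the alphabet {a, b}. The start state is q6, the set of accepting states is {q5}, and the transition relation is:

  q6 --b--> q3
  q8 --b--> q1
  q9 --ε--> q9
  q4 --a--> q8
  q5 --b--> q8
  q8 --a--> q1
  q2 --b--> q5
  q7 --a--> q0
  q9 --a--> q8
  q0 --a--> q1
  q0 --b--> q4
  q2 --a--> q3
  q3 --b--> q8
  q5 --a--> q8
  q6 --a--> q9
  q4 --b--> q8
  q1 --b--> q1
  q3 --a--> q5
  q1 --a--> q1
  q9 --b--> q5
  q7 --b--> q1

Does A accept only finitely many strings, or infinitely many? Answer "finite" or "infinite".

The useful states (reachable from q6 and able to reach an accepting state) are {q3, q5, q6, q9}.
Restricted to these states the transition graph has no cycle, so every accepting path has bounded length and L is finite.

finite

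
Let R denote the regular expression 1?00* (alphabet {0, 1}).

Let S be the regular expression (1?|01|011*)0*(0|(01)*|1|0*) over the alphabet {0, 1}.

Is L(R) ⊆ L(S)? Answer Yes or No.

Converting the expression R to a DFA (subset construction, then merging equivalent states) gives the minimal DFA with states {r0, r1, r2, r3}, start state r0, accepting states {r1} and transitions r0: 0→r1, 1→r2; r1: 0→r1, 1→r3; r2: 0→r1, 1→r3; r3: 0→r3, 1→r3.
Converting the expression S to a DFA (subset construction, then merging equivalent states) gives the minimal DFA with states {s0, s1, s2, s3, s4, s5, s6, s7}, start state s0, accepting states {s0, s1, s2, s3, s4, s5} and transitions s0: 0→s1, 1→s2; s1: 0→s3, 1→s1; s2: 0→s3, 1→s4; s3: 0→s3, 1→s5; s4: 0→s6, 1→s6; s5: 0→s7, 1→s6; s6: 0→s6, 1→s6; s7: 0→s6, 1→s5.
Exploring the product automaton R × S from the start pair (r0, s0), following both machines on each input symbol, reaches 10 state pairs: (r0, s0), (r1, s1), (r2, s2), (r1, s3), (r3, s1), (r3, s4), (r3, s5), (r3, s3), (r3, s6), (r3, s7).
R accepts in {r1} and S accepts in {s0, s1, s2, s3, s4, s5}. The reachable pairs whose R-component is accepting are (r1, s1), (r1, s3); in each of them the S-component is accepting too, so the product for L(R) \ L(S) (R-component accepting, S-component rejecting) has no reachable accepting pair and the difference is empty.
Hence every string in L(R) is also in L(S).

Yes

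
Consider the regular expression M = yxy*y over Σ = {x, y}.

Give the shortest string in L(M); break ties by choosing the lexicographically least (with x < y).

By inspection of the expression, no string of length less than 3 matches, and yxy is the lexicographically first match of length 3.

yxy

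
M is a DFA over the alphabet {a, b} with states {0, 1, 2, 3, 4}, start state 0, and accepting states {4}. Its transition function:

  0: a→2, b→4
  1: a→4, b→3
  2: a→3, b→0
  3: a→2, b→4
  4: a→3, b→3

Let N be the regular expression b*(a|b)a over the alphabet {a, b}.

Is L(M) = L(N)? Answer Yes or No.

No

The string b is accepted by M but rejected by N.
So L(M) ≠ L(N).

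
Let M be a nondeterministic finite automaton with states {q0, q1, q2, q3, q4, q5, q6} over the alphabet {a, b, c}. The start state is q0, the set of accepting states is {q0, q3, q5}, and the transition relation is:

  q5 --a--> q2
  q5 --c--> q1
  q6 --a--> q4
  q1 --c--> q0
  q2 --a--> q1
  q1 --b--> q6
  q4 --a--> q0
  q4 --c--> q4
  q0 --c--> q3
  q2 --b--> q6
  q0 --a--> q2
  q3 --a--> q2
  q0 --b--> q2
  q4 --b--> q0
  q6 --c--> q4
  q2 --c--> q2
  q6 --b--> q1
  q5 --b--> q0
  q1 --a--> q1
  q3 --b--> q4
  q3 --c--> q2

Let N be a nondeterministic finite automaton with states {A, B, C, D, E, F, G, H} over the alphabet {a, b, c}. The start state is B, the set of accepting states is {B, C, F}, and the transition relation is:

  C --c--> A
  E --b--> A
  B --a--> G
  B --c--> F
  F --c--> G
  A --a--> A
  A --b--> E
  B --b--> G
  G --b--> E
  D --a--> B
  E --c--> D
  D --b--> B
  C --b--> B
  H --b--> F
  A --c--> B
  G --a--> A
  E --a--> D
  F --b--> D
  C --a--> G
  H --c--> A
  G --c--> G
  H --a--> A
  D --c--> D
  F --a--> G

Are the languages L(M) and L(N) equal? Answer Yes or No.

Yes

Exploring the product automaton M × N from the start pair (q0, B), following both machines on each input symbol, reaches 6 state pairs: (q0, B), (q2, G), (q3, F), (q1, A), (q6, E), (q4, D).
M accepts in {q0, q3, q5} and N accepts in {B, C, F}. In every reachable pair the two components are either both accepting — (q0, B), (q3, F) — or both non-accepting, so no string is accepted by exactly one of the machines: L(M) \ L(N) and L(N) \ L(M) are both empty.
Hence every string is accepted by M iff it is accepted by N, and the two languages coincide.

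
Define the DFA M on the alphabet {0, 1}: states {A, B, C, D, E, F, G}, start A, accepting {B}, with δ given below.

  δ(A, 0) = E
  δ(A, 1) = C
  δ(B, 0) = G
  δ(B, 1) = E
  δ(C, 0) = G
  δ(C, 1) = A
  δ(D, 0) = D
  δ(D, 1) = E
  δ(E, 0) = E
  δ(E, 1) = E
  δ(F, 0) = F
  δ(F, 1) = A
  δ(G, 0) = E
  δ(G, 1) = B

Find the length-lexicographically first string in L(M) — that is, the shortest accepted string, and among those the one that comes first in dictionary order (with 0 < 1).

101

A breadth-first search from A reaches an accepting state first via the path A → C → G → B on input 101.
No string of length < 3 is accepted (BFS exhausts all shorter strings without reaching an accepting state), and 101 is the lexicographically least accepting string of length 3.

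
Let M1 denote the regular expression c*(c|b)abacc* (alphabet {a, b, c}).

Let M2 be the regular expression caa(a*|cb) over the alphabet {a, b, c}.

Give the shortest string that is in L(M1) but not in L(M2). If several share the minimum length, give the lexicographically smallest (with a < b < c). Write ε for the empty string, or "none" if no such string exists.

The string babac is accepted by M1 but not by M2.
No shorter string lies in the difference, and babac is the lexicographically first length-5 string in L(M1) \ L(M2).

babac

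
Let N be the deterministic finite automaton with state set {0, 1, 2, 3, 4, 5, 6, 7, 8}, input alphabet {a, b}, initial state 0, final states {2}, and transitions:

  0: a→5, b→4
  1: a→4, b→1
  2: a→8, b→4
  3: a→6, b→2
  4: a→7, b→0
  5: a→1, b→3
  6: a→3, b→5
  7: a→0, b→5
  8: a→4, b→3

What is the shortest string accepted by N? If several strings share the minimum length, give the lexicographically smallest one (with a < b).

A breadth-first search from 0 reaches an accepting state first via the path 0 → 5 → 3 → 2 on input abb.
No string of length < 3 is accepted (BFS exhausts all shorter strings without reaching an accepting state), and abb is the lexicographically least accepting string of length 3.

abb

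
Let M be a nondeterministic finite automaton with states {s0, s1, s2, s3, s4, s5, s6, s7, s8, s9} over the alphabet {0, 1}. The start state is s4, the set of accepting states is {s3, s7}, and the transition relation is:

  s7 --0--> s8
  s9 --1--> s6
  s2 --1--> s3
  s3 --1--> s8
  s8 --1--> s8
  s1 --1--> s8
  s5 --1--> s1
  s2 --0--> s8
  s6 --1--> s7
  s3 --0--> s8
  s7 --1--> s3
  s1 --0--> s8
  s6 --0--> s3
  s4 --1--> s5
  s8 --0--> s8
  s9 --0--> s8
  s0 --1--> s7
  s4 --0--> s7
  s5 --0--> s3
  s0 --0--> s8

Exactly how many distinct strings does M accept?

3

The useful subgraph on states {s3, s4, s5, s7} is acyclic, so L(M) is finite; the longest accepting path visits 3 useful states, giving maximum string length 2.
Counting accepting paths from s4 by length: 1 of length 1, 2 of length 2. Total 3.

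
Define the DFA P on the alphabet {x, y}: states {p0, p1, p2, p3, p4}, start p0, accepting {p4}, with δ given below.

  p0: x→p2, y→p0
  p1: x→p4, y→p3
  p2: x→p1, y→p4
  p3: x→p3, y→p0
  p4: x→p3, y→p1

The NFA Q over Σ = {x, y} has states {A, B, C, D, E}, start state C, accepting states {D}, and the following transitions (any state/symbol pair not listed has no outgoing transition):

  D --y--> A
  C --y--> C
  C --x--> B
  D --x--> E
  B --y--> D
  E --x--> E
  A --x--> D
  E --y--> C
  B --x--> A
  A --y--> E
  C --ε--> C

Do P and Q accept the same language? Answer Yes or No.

Yes

Exploring the product automaton P × Q from the start pair (p0, C), following both machines on each input symbol, reaches 5 state pairs: (p0, C), (p2, B), (p1, A), (p4, D), (p3, E).
P accepts in {p4} and Q accepts in {D}. In every reachable pair the two components are either both accepting — (p4, D) — or both non-accepting, so no string is accepted by exactly one of the machines: L(P) \ L(Q) and L(Q) \ L(P) are both empty.
Hence every string is accepted by P iff it is accepted by Q, and the two languages coincide.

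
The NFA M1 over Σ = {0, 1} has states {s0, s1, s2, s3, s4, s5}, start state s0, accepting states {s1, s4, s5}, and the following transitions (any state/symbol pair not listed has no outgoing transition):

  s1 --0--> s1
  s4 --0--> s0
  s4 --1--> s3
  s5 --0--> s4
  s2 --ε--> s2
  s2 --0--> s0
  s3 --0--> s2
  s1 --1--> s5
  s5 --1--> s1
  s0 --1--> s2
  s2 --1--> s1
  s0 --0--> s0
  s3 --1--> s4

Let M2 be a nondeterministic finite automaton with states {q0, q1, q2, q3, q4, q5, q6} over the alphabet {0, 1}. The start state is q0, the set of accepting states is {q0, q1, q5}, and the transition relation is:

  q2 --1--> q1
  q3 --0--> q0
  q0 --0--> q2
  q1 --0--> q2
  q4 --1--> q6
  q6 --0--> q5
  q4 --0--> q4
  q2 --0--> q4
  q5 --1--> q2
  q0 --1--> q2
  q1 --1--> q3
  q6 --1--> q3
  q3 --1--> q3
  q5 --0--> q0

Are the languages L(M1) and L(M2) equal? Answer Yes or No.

No

The string 011 is accepted by M1 but rejected by M2.
So L(M1) ≠ L(M2).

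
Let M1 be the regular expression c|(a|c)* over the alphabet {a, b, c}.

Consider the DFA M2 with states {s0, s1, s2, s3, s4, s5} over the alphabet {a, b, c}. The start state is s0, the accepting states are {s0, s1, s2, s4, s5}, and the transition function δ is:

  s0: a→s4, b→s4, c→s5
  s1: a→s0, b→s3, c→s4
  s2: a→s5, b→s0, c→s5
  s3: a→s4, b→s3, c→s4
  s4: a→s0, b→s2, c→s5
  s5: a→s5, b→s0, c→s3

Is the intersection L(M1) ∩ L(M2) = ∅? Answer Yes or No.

The empty string ε is accepted by both M1 and M2.
Hence L(M1) ∩ L(M2) ≠ ∅.

No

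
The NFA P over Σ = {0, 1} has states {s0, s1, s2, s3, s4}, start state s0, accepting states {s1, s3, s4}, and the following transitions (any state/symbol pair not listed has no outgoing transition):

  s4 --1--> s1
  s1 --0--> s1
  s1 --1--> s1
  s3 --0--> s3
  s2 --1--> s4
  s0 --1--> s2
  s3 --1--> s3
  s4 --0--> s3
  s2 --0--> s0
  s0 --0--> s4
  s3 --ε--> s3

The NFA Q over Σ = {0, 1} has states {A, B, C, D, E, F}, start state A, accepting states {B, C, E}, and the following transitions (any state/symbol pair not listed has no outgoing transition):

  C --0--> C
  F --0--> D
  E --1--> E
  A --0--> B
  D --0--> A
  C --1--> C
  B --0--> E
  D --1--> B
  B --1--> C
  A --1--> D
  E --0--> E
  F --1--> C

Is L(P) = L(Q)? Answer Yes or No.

Exploring the product automaton P × Q from the start pair (s0, A), following both machines on each input symbol, reaches 5 state pairs: (s0, A), (s4, B), (s2, D), (s3, E), (s1, C).
P accepts in {s1, s3, s4} and Q accepts in {B, C, E}. In every reachable pair the two components are either both accepting — (s4, B), (s3, E), (s1, C) — or both non-accepting, so no string is accepted by exactly one of the machines: L(P) \ L(Q) and L(Q) \ L(P) are both empty.
Hence every string is accepted by P iff it is accepted by Q, and the two languages coincide.

Yes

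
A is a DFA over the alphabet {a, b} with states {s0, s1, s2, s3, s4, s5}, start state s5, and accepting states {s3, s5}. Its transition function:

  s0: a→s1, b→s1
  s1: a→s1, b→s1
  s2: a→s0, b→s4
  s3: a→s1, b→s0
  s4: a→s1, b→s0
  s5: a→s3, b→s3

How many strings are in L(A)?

The useful subgraph on states {s3, s5} is acyclic, so L(A) is finite; the longest accepting path visits 2 useful states, giving maximum string length 1.
Counting accepting paths from s5 by length: 1 of length 0, 2 of length 1. Total 3.

3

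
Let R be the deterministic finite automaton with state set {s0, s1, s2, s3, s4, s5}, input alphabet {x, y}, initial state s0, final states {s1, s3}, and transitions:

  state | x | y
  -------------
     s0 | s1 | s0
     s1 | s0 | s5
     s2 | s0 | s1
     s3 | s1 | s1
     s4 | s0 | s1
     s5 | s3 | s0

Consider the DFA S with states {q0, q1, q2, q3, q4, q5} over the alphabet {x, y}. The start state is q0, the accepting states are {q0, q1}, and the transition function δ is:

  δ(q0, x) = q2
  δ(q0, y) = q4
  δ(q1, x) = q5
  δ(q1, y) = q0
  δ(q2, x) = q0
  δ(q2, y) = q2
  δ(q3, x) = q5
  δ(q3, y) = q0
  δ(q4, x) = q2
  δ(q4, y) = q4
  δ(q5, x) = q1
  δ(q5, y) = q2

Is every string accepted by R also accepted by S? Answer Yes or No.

No

The string x is in L(R) but not in L(S).
So L(R) ⊄ L(S).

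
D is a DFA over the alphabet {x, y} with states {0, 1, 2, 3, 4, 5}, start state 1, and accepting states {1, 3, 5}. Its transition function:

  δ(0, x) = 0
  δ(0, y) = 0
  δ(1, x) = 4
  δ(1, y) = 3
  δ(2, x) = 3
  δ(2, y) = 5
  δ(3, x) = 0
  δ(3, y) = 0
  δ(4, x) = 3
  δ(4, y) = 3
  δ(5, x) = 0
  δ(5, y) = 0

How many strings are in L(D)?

The useful subgraph on states {1, 3, 4} is acyclic, so L(D) is finite; the longest accepting path visits 3 useful states, giving maximum string length 2.
Counting accepting paths from 1 by length: 1 of length 0, 1 of length 1, 2 of length 2. Total 4.

4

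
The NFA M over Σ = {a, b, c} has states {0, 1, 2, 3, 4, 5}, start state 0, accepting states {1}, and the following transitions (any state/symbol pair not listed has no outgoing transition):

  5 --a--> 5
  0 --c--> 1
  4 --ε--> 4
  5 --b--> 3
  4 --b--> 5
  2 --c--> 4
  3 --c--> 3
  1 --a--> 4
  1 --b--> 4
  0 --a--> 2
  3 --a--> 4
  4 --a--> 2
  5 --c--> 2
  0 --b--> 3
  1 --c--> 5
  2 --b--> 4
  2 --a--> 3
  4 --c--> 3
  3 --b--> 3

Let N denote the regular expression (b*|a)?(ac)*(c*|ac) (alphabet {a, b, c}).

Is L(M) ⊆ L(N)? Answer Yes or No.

Converting the expression N to a DFA (subset construction, then merging equivalent states) gives the minimal DFA with states {n0, n1, n2, n3, n4, n5, n6}, start state n0, accepting states {n0, n1, n2, n3, n6} and transitions n0: a→n1, b→n2, c→n3; n1: a→n4, b→n5, c→n6; n2: a→n4, b→n2, c→n3; n3: a→n5, b→n5, c→n3; n4: a→n5, b→n5, c→n6; n5: a→n5, b→n5, c→n5; n6: a→n4, b→n5, c→n3.
Exploring the product automaton M × N from the start pair (0, n0), following both machines on each input symbol, reaches 17 state pairs: (0, n0), (2, n1), (3, n2), (1, n3), (3, n4), (4, n5), (4, n6), (4, n4), (3, n3), (5, n3), (3, n5), (3, n6), (2, n5), (5, n5), (2, n4), (2, n3), (4, n3).
M accepts in {1} and N accepts in {n0, n1, n2, n3, n6}. The reachable pairs whose M-component is accepting are (1, n3); in each of them the N-component is accepting too, so the product for L(M) \ L(N) (M-component accepting, N-component rejecting) has no reachable accepting pair and the difference is empty.
Hence every string in L(M) is also in L(N).

Yes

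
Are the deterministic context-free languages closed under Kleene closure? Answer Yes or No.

L = {c aⁿbⁿ : n≥0} ∪ {cc aⁿb²ⁿ : n≥0} is a DCFL (the number of leading c's fixes which ratio the DPDA checks), but L* is not. Every word of L starts with c, so in a factorisation of the string cc aⁱbʲ (i≥1) into words of L each factor begins at one of the two c's: either the whole string is a single word of L (forcing j = 2i), or it splits as c · (c aⁱbʲ) with c ∈ L (take n = 0) and c aⁱbʲ ∈ L (forcing j = i). Thus L* ∩ cca⁺b* = {cc aⁿbⁿ : n≥1} ∪ {cc aⁿb²ⁿ : n≥1}. A DPDA for L* would give one for this intersection with a regular set, and, started from its configuration after reading cc, one for {aⁿbⁿ : n≥1} ∪ {aⁿb²ⁿ : n≥1}, which no deterministic PDA accepts (a DPDA for it would have a single run on aⁿb²ⁿ, accepting after the prefix aⁿbⁿ and accepting again after n more b's; an ordinary PDA that simulates it on a's and b's and, at any moment when it is accepting, may switch to reading only a fresh letter d while feeding each d to the simulation as a b, would accept aⁱbʲdᵏ (k≥1) exactly when both aⁱbʲ and aⁱbʲ⁺ᵏ are in the language, i.e. its language intersected with the regular set a*b*d⁺ would be exactly {aⁿbⁿdⁿ : n≥1} — impossible, since context-free languages are closed under intersection with regular sets and {aⁿbⁿdⁿ} is not context-free). So L* is not a DCFL.

No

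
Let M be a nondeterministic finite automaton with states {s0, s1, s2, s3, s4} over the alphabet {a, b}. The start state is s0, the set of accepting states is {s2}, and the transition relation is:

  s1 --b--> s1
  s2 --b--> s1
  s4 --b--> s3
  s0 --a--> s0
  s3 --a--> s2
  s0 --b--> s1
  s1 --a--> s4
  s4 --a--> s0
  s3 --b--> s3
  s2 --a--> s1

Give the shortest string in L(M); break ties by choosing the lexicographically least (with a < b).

baba

A breadth-first search from s0 reaches an accepting state first via the path s0 → s1 → s4 → s3 → s2 on input baba.
No string of length < 4 is accepted (BFS exhausts all shorter strings without reaching an accepting state), and baba is the lexicographically least accepting string of length 4.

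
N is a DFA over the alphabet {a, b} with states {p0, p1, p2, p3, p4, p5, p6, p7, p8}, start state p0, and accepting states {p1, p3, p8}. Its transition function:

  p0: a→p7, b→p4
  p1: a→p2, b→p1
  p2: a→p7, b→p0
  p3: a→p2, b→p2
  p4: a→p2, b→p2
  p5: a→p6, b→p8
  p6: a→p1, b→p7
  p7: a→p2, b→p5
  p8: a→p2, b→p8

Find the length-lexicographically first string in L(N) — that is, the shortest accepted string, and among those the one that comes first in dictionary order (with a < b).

A breadth-first search from p0 reaches an accepting state first via the path p0 → p7 → p5 → p8 on input abb.
No string of length < 3 is accepted (BFS exhausts all shorter strings without reaching an accepting state), and abb is the lexicographically least accepting string of length 3.

abb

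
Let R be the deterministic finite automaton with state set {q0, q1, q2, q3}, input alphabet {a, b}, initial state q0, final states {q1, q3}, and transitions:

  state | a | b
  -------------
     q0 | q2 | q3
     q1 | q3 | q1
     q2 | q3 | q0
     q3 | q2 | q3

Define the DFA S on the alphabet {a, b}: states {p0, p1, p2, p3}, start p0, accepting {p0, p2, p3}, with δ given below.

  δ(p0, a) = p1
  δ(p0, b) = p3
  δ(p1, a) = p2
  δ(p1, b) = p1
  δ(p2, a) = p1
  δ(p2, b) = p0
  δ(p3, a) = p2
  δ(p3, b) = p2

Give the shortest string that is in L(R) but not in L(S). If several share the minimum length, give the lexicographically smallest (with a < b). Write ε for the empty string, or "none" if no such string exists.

The string abb is accepted by R but not by S.
No shorter string lies in the difference, and abb is the lexicographically first length-3 string in L(R) \ L(S).

abb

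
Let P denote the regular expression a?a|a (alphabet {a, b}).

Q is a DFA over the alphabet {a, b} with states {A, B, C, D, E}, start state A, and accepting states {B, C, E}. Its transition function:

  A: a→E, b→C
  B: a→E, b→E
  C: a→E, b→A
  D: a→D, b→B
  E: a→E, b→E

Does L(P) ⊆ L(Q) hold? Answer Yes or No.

Yes

Converting the expression P to a DFA (subset construction, then merging equivalent states) gives the minimal DFA with states {p0, p1, p2, p3}, start state p0, accepting states {p1, p3} and transitions p0: a→p1, b→p2; p1: a→p3, b→p2; p2: a→p2, b→p2; p3: a→p2, b→p2.
Exploring the product automaton P × Q from the start pair (p0, A), following both machines on each input symbol, reaches 6 state pairs: (p0, A), (p1, E), (p2, C), (p3, E), (p2, E), (p2, A).
P accepts in {p1, p3} and Q accepts in {B, C, E}. The reachable pairs whose P-component is accepting are (p1, E), (p3, E); in each of them the Q-component is accepting too, so the product for L(P) \ L(Q) (P-component accepting, Q-component rejecting) has no reachable accepting pair and the difference is empty.
Hence every string in L(P) is also in L(Q).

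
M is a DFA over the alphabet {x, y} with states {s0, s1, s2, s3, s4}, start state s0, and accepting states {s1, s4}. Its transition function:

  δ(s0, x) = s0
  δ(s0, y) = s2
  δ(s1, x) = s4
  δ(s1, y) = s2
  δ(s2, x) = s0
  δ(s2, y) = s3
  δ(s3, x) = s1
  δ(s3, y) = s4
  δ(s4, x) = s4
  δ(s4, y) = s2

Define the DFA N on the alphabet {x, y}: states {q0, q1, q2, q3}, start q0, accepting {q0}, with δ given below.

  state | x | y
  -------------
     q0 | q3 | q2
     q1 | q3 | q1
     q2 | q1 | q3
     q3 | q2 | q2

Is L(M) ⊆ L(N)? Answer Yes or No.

The string yyx is in L(M) but not in L(N).
So L(M) ⊄ L(N).

No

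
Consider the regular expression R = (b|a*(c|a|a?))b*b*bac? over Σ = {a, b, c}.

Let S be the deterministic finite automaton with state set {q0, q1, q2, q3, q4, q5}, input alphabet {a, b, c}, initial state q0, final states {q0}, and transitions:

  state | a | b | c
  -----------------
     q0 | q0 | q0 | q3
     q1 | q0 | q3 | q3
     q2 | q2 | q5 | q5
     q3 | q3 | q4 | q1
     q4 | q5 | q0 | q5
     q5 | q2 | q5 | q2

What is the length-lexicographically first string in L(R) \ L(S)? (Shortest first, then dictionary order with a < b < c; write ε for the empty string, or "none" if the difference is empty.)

bac

The string bac is accepted by R but not by S.
No shorter string lies in the difference, and bac is the lexicographically first length-3 string in L(R) \ L(S).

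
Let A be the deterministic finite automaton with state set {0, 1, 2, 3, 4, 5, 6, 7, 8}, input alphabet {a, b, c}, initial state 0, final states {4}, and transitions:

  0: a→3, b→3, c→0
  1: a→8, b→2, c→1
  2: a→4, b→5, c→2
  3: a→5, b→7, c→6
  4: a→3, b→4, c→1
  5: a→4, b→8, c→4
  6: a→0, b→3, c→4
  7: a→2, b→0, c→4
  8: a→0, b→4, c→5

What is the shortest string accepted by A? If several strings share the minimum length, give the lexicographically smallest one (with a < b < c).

A breadth-first search from 0 reaches an accepting state first via the path 0 → 3 → 5 → 4 on input aaa.
No string of length < 3 is accepted (BFS exhausts all shorter strings without reaching an accepting state), and aaa is the lexicographically least accepting string of length 3.

aaa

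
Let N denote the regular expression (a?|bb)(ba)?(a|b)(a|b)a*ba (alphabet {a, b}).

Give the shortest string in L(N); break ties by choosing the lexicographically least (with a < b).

By inspection of the expression, no string of length less than 4 matches, and aaba is the lexicographically first match of length 4.

aaba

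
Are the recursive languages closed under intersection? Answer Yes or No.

Run both deciders on the input and accept iff both accept; the combined machine always halts.
So the recursive languages are closed under intersection.

Yes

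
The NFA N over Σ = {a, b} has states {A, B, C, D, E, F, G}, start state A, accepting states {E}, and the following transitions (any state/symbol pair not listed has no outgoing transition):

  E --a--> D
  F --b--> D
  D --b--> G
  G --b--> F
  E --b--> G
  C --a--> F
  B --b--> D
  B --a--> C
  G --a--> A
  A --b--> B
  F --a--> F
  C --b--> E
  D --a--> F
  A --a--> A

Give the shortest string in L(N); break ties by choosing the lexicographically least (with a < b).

bab

A breadth-first search from A reaches an accepting state first via the path A → B → C → E on input bab.
No string of length < 3 is accepted (BFS exhausts all shorter strings without reaching an accepting state), and bab is the lexicographically least accepting string of length 3.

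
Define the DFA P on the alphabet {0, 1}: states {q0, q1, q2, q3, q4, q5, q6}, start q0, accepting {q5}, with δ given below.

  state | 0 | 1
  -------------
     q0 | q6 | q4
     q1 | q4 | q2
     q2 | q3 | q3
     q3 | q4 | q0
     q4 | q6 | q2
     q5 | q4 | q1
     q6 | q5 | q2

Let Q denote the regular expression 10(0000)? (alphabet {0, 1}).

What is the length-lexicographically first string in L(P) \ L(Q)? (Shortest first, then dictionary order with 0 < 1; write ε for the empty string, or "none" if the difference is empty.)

The string 00 is accepted by P but not by Q.
No shorter string lies in the difference, and 00 is the lexicographically first length-2 string in L(P) \ L(Q).

00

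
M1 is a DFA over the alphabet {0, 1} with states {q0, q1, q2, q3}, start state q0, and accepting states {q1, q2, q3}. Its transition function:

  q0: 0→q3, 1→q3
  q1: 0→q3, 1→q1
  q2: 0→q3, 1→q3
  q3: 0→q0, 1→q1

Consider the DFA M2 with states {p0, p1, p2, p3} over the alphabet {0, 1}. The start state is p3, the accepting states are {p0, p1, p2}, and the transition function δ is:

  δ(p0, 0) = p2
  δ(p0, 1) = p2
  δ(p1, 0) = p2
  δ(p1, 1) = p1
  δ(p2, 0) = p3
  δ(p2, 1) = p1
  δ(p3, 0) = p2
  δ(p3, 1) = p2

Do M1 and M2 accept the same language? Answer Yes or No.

Yes

Exploring the product automaton M1 × M2 from the start pair (q0, p3), following both machines on each input symbol, reaches 3 state pairs: (q0, p3), (q3, p2), (q1, p1).
M1 accepts in {q1, q2, q3} and M2 accepts in {p0, p1, p2}. In every reachable pair the two components are either both accepting — (q3, p2), (q1, p1) — or both non-accepting, so no string is accepted by exactly one of the machines: L(M1) \ L(M2) and L(M2) \ L(M1) are both empty.
Hence every string is accepted by M1 iff it is accepted by M2, and the two languages coincide.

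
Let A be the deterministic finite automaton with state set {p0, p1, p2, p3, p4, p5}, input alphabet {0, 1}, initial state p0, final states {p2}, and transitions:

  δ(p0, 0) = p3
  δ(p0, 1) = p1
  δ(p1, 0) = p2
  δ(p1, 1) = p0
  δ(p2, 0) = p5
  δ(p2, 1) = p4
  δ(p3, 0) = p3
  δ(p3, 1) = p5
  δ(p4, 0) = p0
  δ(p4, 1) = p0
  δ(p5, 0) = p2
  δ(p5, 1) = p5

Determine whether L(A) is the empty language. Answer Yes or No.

The string 10 is accepted: the run p0 → p1 → p2 ends in the accepting state p2.
Since at least one string is accepted, L(A) is not empty.

No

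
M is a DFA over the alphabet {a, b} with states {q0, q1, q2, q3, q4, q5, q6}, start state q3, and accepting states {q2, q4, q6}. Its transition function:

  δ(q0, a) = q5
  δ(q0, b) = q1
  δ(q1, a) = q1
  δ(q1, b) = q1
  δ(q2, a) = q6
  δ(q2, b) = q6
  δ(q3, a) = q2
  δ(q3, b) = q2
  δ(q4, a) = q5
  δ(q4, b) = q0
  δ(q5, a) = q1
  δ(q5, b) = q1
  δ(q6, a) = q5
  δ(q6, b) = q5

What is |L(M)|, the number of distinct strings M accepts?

6

The useful subgraph on states {q2, q3, q6} is acyclic, so L(M) is finite; the longest accepting path visits 3 useful states, giving maximum string length 2.
Counting accepting paths from q3 by length: 2 of length 1, 4 of length 2. Total 6.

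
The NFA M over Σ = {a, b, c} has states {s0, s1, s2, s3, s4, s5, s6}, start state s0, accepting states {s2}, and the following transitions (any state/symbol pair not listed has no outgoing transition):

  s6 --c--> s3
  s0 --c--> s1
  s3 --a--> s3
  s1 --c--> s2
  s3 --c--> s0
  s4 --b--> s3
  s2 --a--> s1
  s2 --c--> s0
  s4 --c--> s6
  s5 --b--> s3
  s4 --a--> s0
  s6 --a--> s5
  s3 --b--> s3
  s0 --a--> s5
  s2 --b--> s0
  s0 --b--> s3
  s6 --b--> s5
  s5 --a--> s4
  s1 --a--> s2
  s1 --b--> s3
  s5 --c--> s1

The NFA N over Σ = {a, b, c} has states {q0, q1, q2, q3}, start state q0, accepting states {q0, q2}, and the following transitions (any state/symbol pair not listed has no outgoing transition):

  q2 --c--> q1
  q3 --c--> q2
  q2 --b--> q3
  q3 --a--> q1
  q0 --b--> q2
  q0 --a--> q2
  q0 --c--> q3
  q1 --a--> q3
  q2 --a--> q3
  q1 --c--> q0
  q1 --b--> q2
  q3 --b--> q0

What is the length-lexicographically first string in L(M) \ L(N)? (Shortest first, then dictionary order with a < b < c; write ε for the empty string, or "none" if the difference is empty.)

ca

The string ca is accepted by M but not by N.
No shorter string lies in the difference, and ca is the lexicographically first length-2 string in L(M) \ L(N).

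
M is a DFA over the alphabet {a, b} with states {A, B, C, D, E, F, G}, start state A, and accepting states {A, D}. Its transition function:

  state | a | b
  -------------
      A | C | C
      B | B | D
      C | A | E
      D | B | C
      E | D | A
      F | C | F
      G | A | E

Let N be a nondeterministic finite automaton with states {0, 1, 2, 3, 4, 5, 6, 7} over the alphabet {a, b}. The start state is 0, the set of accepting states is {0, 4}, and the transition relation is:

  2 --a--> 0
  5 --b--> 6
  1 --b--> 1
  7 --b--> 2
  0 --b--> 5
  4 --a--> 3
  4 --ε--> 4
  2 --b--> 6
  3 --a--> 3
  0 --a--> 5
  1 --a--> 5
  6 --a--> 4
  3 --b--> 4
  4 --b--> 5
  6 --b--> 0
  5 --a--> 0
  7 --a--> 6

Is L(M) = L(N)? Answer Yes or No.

Exploring the product automaton M × N from the start pair (A, 0), following both machines on each input symbol, reaches 5 state pairs: (A, 0), (C, 5), (E, 6), (D, 4), (B, 3).
M accepts in {A, D} and N accepts in {0, 4}. In every reachable pair the two components are either both accepting — (A, 0), (D, 4) — or both non-accepting, so no string is accepted by exactly one of the machines: L(M) \ L(N) and L(N) \ L(M) are both empty.
Hence every string is accepted by M iff it is accepted by N, and the two languages coincide.

Yes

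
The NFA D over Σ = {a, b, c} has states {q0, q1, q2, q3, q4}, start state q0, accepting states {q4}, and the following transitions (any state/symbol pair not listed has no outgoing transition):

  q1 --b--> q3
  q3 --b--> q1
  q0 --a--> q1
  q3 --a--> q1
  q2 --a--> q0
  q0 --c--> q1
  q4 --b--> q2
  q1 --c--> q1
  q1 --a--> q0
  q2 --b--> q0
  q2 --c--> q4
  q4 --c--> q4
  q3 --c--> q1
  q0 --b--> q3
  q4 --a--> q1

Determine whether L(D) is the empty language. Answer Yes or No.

The states reachable from the start state are {q0, q1, q3}.
None of the accepting states {q4} is reachable, so no string is accepted and L(D) = ∅.

Yes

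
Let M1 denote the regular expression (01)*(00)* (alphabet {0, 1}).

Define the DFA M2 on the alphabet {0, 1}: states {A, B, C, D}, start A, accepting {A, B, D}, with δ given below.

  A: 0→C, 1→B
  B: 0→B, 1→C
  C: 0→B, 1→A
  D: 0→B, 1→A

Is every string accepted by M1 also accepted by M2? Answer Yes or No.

Converting the expression M1 to a DFA (subset construction, then merging equivalent states) gives the minimal DFA with states {r0, r1, r2, r3, r4}, start state r0, accepting states {r0, r3} and transitions r0: 0→r1, 1→r2; r1: 0→r3, 1→r0; r2: 0→r2, 1→r2; r3: 0→r4, 1→r2; r4: 0→r3, 1→r2.
Exploring the product automaton M1 × M2 from the start pair (r0, A), following both machines on each input symbol, reaches 7 state pairs: (r0, A), (r1, C), (r2, B), (r3, B), (r2, C), (r4, B), (r2, A).
M1 accepts in {r0, r3} and M2 accepts in {A, B, D}. The reachable pairs whose M1-component is accepting are (r0, A), (r3, B); in each of them the M2-component is accepting too, so the product for L(M1) \ L(M2) (M1-component accepting, M2-component rejecting) has no reachable accepting pair and the difference is empty.
Hence every string in L(M1) is also in L(M2).

Yes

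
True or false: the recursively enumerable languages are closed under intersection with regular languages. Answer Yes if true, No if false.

Yes

First check the input against a DFA for the regular language; if it passes, run the recogniser for L and accept when it does.
So the recursively enumerable languages are closed under intersection with a regular language.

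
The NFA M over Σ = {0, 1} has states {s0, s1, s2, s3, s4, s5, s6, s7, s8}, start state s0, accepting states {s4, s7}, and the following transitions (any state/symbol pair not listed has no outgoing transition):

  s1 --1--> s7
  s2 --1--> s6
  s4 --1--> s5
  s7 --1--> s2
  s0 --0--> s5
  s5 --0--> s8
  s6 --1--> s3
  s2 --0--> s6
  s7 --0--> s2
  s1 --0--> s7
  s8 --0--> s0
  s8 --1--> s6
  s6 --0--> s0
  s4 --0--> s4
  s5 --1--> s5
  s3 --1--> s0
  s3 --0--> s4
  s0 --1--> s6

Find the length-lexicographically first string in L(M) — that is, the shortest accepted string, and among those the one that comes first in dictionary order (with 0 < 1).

110

A breadth-first search from s0 reaches an accepting state first via the path s0 → s6 → s3 → s4 on input 110.
No string of length < 3 is accepted (BFS exhausts all shorter strings without reaching an accepting state), and 110 is the lexicographically least accepting string of length 3.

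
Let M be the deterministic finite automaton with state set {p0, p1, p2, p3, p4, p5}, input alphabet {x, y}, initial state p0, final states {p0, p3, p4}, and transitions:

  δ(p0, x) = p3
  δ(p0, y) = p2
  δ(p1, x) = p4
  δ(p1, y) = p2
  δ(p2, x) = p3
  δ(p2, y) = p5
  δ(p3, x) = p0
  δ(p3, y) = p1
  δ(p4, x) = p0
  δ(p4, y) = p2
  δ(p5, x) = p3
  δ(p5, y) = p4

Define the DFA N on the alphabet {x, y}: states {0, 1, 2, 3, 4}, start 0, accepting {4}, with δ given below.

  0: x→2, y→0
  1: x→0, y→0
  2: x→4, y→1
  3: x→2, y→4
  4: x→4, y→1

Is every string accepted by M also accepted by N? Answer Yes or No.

The empty string ε is in L(M) but not in L(N).
So L(M) ⊄ L(N).

No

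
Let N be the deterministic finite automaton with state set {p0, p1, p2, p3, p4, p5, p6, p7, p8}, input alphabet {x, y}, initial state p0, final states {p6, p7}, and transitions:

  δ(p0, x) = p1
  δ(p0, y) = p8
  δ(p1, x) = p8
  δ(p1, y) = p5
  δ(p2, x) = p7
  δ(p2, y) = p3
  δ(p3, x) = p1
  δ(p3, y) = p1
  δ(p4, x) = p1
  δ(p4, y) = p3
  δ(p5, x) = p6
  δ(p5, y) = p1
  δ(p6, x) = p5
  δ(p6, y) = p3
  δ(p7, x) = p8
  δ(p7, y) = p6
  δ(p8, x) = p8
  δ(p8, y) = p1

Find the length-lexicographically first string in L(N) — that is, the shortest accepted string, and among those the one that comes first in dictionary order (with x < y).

xyx

A breadth-first search from p0 reaches an accepting state first via the path p0 → p1 → p5 → p6 on input xyx.
No string of length < 3 is accepted (BFS exhausts all shorter strings without reaching an accepting state), and xyx is the lexicographically least accepting string of length 3.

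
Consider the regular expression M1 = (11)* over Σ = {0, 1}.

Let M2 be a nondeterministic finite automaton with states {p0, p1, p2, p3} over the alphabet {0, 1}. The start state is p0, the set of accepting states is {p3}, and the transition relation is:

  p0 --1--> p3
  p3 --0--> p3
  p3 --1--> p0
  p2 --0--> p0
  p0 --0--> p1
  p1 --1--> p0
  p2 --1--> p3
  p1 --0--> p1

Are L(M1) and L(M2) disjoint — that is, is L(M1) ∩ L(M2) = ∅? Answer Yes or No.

Yes

Converting the expression M1 to a DFA (subset construction, then merging equivalent states) gives the minimal DFA with states {r0, r1, r2}, start state r0, accepting states {r0} and transitions r0: 0→r1, 1→r2; r1: 0→r1, 1→r1; r2: 0→r1, 1→r0.
Exploring the product automaton M1 × M2 from the start pair (r0, p0), following both machines on each input symbol, reaches 5 state pairs: (r0, p0), (r1, p1), (r2, p3), (r1, p0), (r1, p3).
M1 accepts in {r0} and M2 accepts in {p3}; no reachable pair has both components accepting, so no string drives both machines to acceptance simultaneously and L(M1) ∩ L(M2) = ∅.
So no string is accepted by both, and the intersection is empty.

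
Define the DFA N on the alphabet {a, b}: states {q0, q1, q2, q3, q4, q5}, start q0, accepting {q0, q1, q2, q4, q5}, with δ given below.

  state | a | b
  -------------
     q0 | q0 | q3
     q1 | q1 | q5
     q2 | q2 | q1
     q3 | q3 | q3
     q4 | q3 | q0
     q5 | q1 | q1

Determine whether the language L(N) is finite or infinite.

State q0 is reachable from the start and can reach an accepting state, and it lies on the cycle q0 → q0.
Traversing that cycle any number of times yields accepted strings of unbounded length, so the language is infinite.

infinite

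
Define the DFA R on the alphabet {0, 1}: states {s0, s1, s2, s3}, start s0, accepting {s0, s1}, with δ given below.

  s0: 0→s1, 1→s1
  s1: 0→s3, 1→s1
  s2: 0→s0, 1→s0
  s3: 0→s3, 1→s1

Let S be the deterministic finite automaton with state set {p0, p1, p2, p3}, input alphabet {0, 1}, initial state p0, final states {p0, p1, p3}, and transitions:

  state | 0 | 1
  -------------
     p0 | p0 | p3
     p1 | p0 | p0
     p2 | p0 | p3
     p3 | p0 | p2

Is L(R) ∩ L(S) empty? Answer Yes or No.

No

The empty string ε is accepted by both R and S.
Hence L(R) ∩ L(S) ≠ ∅.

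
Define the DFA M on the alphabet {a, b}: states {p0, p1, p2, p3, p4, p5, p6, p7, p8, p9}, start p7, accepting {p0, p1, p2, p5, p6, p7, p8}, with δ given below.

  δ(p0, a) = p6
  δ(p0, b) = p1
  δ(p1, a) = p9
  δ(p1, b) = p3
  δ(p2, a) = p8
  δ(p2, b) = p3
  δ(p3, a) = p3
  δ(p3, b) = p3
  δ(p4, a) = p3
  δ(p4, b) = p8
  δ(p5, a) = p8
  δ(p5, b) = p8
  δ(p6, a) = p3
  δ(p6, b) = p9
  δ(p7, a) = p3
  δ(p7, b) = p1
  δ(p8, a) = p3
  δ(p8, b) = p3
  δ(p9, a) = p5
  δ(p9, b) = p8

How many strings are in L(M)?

The useful subgraph on states {p1, p5, p7, p8, p9} is acyclic, so L(M) is finite; the longest accepting path visits 5 useful states, giving maximum string length 4.
Counting accepting paths from p7 by length: 1 of length 0, 1 of length 1, 2 of length 3, 2 of length 4. Total 6.

6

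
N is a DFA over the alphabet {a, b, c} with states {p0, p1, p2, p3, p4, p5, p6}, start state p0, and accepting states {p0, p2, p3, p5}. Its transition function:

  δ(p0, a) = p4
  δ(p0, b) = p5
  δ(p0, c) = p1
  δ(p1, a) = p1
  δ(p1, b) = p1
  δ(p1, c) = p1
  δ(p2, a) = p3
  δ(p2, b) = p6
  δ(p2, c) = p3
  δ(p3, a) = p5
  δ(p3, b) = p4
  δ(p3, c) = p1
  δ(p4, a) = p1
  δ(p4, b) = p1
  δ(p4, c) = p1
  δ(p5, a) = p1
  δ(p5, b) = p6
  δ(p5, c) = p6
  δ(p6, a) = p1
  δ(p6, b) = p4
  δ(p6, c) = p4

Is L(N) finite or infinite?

The useful states (reachable from p0 and able to reach an accepting state) are {p0, p5}.
Restricted to these states the transition graph has no cycle, so every accepting path has bounded length and L is finite.

finite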